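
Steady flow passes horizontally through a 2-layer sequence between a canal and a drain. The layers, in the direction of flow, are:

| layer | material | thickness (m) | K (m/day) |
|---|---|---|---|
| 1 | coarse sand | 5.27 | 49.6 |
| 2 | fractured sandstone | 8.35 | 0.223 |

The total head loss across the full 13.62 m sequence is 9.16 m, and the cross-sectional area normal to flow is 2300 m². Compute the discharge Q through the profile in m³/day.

Flow is perpendicular to layering, so the layers act in series and the equivalent K is the thickness-weighted harmonic mean.
Total thickness L = 5.27 + 8.35 = 13.62 m.
Σ(b_i/K_i) = 5.27/49.6 + 8.35/0.223 = 37.55 d.
K_eq = L / Σ(b_i/K_i) = 13.62 / 37.55 = 0.3627 m/day.
Q = K_eq · A · (Δh/L) = 0.3627 × 2300 × (9.16/13.62) = 561.1 m³/day.

561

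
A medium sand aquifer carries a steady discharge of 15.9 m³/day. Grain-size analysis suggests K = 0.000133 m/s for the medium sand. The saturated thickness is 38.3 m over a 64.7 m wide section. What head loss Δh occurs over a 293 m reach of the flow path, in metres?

Convert K: 0.000133 m/s × 86400 = 11.49 m/day.
Cross-sectional area A = 64.7 × 38.3 = 2478 m².
From Q = K·A·i, i = Q / (K·A) = 15.9 / (11.49 × 2478) = 0.0005584.
Head loss Δh = i · L = 0.0005584 × 293 = 0.1636 m.

0.164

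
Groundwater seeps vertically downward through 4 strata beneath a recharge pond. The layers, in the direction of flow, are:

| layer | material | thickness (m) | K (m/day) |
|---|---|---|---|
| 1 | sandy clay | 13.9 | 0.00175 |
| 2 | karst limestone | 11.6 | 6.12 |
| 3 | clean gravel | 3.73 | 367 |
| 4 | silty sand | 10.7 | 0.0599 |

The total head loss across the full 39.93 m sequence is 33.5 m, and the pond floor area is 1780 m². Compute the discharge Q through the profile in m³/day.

Flow is perpendicular to layering, so the layers act in series and the equivalent K is the thickness-weighted harmonic mean.
Total thickness L = 13.9 + 11.6 + 3.73 + 10.7 = 39.93 m.
Σ(b_i/K_i) = 13.9/0.00175 + 11.6/6.12 + 3.73/367 + 10.7/0.0599 = 8123 d.
K_eq = L / Σ(b_i/K_i) = 39.93 / 8123 = 0.004915 m/day.
Q = K_eq · A · (Δh/L) = 0.004915 × 1780 × (33.5/39.93) = 7.341 m³/day.

7.34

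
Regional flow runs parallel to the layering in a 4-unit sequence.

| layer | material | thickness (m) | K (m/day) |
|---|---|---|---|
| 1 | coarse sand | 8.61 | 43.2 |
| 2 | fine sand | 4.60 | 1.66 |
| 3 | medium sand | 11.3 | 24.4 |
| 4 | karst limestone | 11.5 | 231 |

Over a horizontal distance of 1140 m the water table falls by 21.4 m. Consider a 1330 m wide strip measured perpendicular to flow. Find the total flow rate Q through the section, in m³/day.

82700

Flow is parallel to layering, so each bed carries its own Darcy discharge and the transmissivities add.
Σ(K_i·b_i) = 43.2×8.61 + 1.66×4.60 + 24.4×11.3 + 231×11.5 = 3312 m²/day.
Hydraulic gradient i = Δh / L = 21.4 / 1140 = 0.01877.
Q = Σ(K_i·b_i) · W · i = 3312 × 1330 × 0.01877 = 82685 m³/day.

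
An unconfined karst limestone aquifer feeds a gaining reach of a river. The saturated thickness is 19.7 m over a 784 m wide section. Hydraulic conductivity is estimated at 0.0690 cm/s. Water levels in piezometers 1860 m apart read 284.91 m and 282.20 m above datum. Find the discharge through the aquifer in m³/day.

1340

Convert K: 0.0690 cm/s × 864 = 59.62 m/day.
Cross-sectional area A = 784 × 19.7 = 15445 m².
Hydraulic gradient i = (284.91 − 282.20) / 1860 = 2.71 / 1860 = 0.001457.
Darcy's law: Q = K · A · i = 59.62 × 15445 × 0.001457 = 1342 m³/day.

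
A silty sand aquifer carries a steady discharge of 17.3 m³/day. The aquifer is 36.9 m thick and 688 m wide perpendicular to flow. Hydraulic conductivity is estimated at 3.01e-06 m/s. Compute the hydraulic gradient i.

0.00262

Convert K: 3.01e-06 m/s × 86400 = 0.2601 m/day.
Cross-sectional area A = 688 × 36.9 = 25387 m².
From Q = K·A·i, i = Q / (K·A) = 17.3 / (0.2601 × 25387) = 0.002620.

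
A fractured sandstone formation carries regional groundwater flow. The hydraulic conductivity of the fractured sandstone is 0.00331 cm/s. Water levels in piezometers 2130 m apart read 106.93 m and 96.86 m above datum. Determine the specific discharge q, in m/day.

Convert K: 0.00331 cm/s × 864 = 2.860 m/day.
Hydraulic gradient i = (106.93 − 96.86) / 2130 = 10.07 / 2130 = 0.004728.
Specific discharge q = K · i = 2.860 × 0.004728 = 0.01352 m/day.

0.0135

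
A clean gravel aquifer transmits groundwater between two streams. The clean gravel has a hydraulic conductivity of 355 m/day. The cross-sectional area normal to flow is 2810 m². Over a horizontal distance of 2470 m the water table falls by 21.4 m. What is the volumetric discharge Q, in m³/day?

Hydraulic gradient i = Δh / L = 21.4 / 2470 = 0.008664.
Darcy's law: Q = K · A · i = 355.0 × 2810 × 0.008664 = 8643 m³/day.

8640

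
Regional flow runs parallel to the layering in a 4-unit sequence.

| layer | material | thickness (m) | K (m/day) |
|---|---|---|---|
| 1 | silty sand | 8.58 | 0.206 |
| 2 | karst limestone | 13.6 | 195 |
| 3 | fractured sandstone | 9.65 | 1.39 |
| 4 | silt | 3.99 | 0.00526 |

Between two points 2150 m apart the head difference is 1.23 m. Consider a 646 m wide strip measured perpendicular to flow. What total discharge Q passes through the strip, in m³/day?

Flow is parallel to layering, so each bed carries its own Darcy discharge and the transmissivities add.
Σ(K_i·b_i) = 0.206×8.58 + 195×13.6 + 1.39×9.65 + 0.00526×3.99 = 2667 m²/day.
Hydraulic gradient i = Δh / L = 1.23 / 2150 = 0.0005721.
Q = Σ(K_i·b_i) · W · i = 2667 × 646 × 0.0005721 = 985.7 m³/day.

986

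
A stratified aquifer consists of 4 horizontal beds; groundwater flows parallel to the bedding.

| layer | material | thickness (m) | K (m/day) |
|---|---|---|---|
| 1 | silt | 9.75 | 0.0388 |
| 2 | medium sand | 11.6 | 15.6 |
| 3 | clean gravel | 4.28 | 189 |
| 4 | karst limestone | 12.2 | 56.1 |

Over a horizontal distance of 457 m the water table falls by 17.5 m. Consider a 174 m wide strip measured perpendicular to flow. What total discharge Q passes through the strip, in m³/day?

Flow is parallel to layering, so each bed carries its own Darcy discharge and the transmissivities add.
Σ(K_i·b_i) = 0.0388×9.75 + 15.6×11.6 + 189×4.28 + 56.1×12.2 = 1675 m²/day.
Hydraulic gradient i = Δh / L = 17.5 / 457 = 0.03829.
Q = Σ(K_i·b_i) · W · i = 1675 × 174 × 0.03829 = 11158 m³/day.

11200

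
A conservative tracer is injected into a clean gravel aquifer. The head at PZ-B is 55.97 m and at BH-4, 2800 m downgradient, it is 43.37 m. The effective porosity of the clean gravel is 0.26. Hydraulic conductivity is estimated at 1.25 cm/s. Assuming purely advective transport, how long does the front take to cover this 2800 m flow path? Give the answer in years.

Convert K: 1.25 cm/s × 864 = 1080 m/day.
Hydraulic gradient i = (55.97 − 43.37) / 2800 = 12.6 / 2800 = 0.004500.
Darcy flux q = K · i = 1080 × 0.004500 = 4.860 m/day.
Seepage velocity v = q / n_e = 4.860 / 0.26 = 18.69 m/day.
Travel time t = L / v = 2800 / 18.69 = 149.8 days = 0.4101 years.

0.410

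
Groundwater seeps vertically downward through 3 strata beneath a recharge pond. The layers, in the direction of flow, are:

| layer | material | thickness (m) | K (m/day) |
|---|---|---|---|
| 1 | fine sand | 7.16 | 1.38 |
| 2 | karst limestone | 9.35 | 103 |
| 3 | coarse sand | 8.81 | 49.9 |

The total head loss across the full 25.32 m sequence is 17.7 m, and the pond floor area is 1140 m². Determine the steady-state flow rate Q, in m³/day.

3700

Flow is perpendicular to layering, so the layers act in series and the equivalent K is the thickness-weighted harmonic mean.
Total thickness L = 7.16 + 9.35 + 8.81 = 25.32 m.
Σ(b_i/K_i) = 7.16/1.38 + 9.35/103 + 8.81/49.9 = 5.456 d.
K_eq = L / Σ(b_i/K_i) = 25.32 / 5.456 = 4.641 m/day.
Q = K_eq · A · (Δh/L) = 4.641 × 1140 × (17.7/25.32) = 3698 m³/day.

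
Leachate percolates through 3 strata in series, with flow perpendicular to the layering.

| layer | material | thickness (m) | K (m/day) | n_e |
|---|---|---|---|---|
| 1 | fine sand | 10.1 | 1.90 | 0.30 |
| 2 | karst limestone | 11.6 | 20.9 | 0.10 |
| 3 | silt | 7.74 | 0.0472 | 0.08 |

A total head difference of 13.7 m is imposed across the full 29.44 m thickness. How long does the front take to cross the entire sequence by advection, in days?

With flow normal to the layers, continuity requires the same specific discharge q through every layer.
Σ(b_i/K_i) = 10.1/1.90 + 11.6/20.9 + 7.74/0.0472 = 169.9 d.
q = Δh / Σ(b_i/K_i) = 13.7 / 169.9 = 0.08066 m/day.
In each layer the seepage velocity is v_i = q/n_i, so the layer transit time is t_i = b_i·n_i / q:
  layer 1 (fine sand): t_1 = 10.1 × 0.30 / 0.08066 = 37.57 d
  layer 2 (karst limestone): t_2 = 11.6 × 0.10 / 0.08066 = 14.38 d
  layer 3 (silt): t_3 = 7.74 × 0.08 / 0.08066 = 7.677 d
Total t = Σ t_i = 59.62 days.

59.6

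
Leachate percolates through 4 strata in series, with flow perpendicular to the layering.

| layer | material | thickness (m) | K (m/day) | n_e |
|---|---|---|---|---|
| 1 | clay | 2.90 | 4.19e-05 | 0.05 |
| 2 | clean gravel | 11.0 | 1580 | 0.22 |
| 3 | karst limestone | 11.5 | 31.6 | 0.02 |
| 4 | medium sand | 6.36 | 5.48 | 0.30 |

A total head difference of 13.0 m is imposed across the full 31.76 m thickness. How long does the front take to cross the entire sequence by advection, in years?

With flow normal to the layers, continuity requires the same specific discharge q through every layer.
Σ(b_i/K_i) = 2.90/4.19e-05 + 11.0/1580 + 11.5/31.6 + 6.36/5.48 = 69214 d.
q = Δh / Σ(b_i/K_i) = 13.0 / 69214 = 0.0001878 m/day.
In each layer the seepage velocity is v_i = q/n_i, so the layer transit time is t_i = b_i·n_i / q:
  layer 1 (clay): t_1 = 2.90 × 0.05 / 0.0001878 = 772.0 d
  layer 2 (clean gravel): t_2 = 11.0 × 0.22 / 0.0001878 = 12884 d
  layer 3 (karst limestone): t_3 = 11.5 × 0.02 / 0.0001878 = 1225 d
  layer 4 (medium sand): t_4 = 6.36 × 0.30 / 0.0001878 = 10158 d
Total t = Σ t_i = 25039 days = 68.55 years.

68.6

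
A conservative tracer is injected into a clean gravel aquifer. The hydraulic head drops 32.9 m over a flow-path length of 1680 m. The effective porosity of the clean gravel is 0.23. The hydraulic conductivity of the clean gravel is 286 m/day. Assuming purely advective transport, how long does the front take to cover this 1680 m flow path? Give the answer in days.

69.0

Hydraulic gradient i = Δh / L = 32.9 / 1680 = 0.01958.
Darcy flux q = K · i = 286.0 × 0.01958 = 5.601 m/day.
Seepage velocity v = q / n_e = 5.601 / 0.23 = 24.35 m/day.
Travel time t = L / v = 1680 / 24.35 = 68.99 days.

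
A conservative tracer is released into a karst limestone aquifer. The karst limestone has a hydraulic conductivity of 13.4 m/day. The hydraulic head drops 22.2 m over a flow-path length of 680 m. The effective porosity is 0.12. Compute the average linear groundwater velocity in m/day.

3.65

Hydraulic gradient i = Δh / L = 22.2 / 680 = 0.03265.
Darcy flux q = K · i = 13.40 × 0.03265 = 0.4375 m/day.
Seepage velocity v = q / n_e = 0.4375 / 0.12 = 3.646 m/day.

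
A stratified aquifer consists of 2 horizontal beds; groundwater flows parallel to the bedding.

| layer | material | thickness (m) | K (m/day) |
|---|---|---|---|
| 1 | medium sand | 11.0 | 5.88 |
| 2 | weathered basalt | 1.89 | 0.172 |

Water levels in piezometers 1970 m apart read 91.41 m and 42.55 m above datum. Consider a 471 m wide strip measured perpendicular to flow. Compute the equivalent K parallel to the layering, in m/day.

5.04

Flow is parallel to layering, so each bed carries its own Darcy discharge and the transmissivities add.
Σ(K_i·b_i) = 5.88×11.0 + 0.172×1.89 = 65.01 m²/day.
Total thickness b = 12.89 m, so K_eq = Σ(K_i·b_i)/b = 5.043 m/day.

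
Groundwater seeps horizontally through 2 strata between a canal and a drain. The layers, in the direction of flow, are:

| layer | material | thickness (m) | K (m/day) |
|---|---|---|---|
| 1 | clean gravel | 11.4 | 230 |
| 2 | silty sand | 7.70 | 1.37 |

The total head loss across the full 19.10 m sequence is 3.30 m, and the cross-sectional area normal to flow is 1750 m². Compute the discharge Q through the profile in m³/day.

1020

Flow is perpendicular to layering, so the layers act in series and the equivalent K is the thickness-weighted harmonic mean.
Total thickness L = 11.4 + 7.70 = 19.10 m.
Σ(b_i/K_i) = 11.4/230 + 7.70/1.37 = 5.670 d.
K_eq = L / Σ(b_i/K_i) = 19.10 / 5.670 = 3.369 m/day.
Q = K_eq · A · (Δh/L) = 3.369 × 1750 × (3.30/19.10) = 1019 m³/day.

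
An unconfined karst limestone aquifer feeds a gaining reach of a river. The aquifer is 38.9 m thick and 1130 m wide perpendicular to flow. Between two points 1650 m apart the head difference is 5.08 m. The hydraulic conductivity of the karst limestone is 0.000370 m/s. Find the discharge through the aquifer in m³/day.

4330

Convert K: 0.000370 m/s × 86400 = 31.97 m/day.
Cross-sectional area A = 1130 × 38.9 = 43957 m².
Hydraulic gradient i = Δh / L = 5.08 / 1650 = 0.003079.
Darcy's law: Q = K · A · i = 31.97 × 43957 × 0.003079 = 4326 m³/day.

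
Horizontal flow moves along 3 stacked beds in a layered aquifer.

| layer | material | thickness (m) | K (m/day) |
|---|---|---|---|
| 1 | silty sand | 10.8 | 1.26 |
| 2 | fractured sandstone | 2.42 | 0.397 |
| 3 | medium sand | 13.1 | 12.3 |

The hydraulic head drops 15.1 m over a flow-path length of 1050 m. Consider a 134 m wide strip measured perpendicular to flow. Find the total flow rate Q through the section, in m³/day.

Flow is parallel to layering, so each bed carries its own Darcy discharge and the transmissivities add.
Σ(K_i·b_i) = 1.26×10.8 + 0.397×2.42 + 12.3×13.1 = 175.7 m²/day.
Hydraulic gradient i = Δh / L = 15.1 / 1050 = 0.01438.
Q = Σ(K_i·b_i) · W · i = 175.7 × 134 × 0.01438 = 338.6 m³/day.

339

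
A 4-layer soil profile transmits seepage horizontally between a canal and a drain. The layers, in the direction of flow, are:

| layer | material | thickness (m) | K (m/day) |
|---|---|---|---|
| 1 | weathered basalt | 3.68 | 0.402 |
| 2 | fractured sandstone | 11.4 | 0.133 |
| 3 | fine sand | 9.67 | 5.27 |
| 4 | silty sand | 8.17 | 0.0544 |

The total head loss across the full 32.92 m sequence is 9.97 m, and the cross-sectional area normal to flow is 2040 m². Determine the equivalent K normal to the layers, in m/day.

Flow is perpendicular to layering, so the layers act in series and the equivalent K is the thickness-weighted harmonic mean.
Total thickness L = 3.68 + 11.4 + 9.67 + 8.17 = 32.92 m.
Σ(b_i/K_i) = 3.68/0.402 + 11.4/0.133 + 9.67/5.27 + 8.17/0.0544 = 246.9 d.
K_eq = L / Σ(b_i/K_i) = 32.92 / 246.9 = 0.1333 m/day.

0.133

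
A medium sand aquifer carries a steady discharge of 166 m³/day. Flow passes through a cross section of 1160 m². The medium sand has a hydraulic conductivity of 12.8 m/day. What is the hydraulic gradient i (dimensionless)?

From Q = K·A·i, i = Q / (K·A) = 166 / (12.80 × 1160) = 0.01118.

0.0112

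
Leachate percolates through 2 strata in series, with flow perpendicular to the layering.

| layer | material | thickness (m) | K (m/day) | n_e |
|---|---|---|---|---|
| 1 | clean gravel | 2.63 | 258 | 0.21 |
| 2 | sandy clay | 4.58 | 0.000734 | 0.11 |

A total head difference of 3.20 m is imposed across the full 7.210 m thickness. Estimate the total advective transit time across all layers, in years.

With flow normal to the layers, continuity requires the same specific discharge q through every layer.
Σ(b_i/K_i) = 2.63/258 + 4.58/0.000734 = 6240 d.
q = Δh / Σ(b_i/K_i) = 3.20 / 6240 = 0.0005128 m/day.
In each layer the seepage velocity is v_i = q/n_i, so the layer transit time is t_i = b_i·n_i / q:
  layer 1 (clean gravel): t_1 = 2.63 × 0.21 / 0.0005128 = 1077 d
  layer 2 (sandy clay): t_2 = 4.58 × 0.11 / 0.0005128 = 982.4 d
Total t = Σ t_i = 2059 days = 5.638 years.

5.64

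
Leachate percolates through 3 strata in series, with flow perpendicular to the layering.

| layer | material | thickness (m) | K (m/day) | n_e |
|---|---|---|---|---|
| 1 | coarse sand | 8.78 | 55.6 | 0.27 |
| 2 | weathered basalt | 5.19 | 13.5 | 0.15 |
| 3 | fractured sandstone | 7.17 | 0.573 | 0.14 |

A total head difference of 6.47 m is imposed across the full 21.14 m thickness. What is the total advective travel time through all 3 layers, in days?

8.38

With flow normal to the layers, continuity requires the same specific discharge q through every layer.
Σ(b_i/K_i) = 8.78/55.6 + 5.19/13.5 + 7.17/0.573 = 13.06 d.
q = Δh / Σ(b_i/K_i) = 6.47 / 13.06 = 0.4956 m/day.
In each layer the seepage velocity is v_i = q/n_i, so the layer transit time is t_i = b_i·n_i / q:
  layer 1 (coarse sand): t_1 = 8.78 × 0.27 / 0.4956 = 4.783 d
  layer 2 (weathered basalt): t_2 = 5.19 × 0.15 / 0.4956 = 1.571 d
  layer 3 (fractured sandstone): t_3 = 7.17 × 0.14 / 0.4956 = 2.026 d
Total t = Σ t_i = 8.380 days.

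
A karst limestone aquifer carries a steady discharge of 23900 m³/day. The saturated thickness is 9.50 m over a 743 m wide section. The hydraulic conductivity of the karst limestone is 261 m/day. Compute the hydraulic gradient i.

Cross-sectional area A = 743 × 9.50 = 7058 m².
From Q = K·A·i, i = Q / (K·A) = 23900 / (261.0 × 7058) = 0.01297.

0.0130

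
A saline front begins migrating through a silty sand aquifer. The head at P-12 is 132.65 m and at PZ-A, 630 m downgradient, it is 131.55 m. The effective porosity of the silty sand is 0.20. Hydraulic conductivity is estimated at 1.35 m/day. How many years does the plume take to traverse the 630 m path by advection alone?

Hydraulic gradient i = (132.65 − 131.55) / 630 = 1.1 / 630 = 0.001746.
Darcy flux q = K · i = 1.350 × 0.001746 = 0.002357 m/day.
Seepage velocity v = q / n_e = 0.002357 / 0.20 = 0.01179 m/day.
Travel time t = L / v = 630 / 0.01179 = 53455 days = 146.4 years.

146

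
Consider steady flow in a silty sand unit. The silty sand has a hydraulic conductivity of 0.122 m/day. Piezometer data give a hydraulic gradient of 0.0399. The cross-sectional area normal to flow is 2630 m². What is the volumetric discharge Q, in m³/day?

Hydraulic gradient i = 0.0399.
Darcy's law: Q = K · A · i = 0.1220 × 2630 × 0.03990 = 12.80 m³/day.

12.8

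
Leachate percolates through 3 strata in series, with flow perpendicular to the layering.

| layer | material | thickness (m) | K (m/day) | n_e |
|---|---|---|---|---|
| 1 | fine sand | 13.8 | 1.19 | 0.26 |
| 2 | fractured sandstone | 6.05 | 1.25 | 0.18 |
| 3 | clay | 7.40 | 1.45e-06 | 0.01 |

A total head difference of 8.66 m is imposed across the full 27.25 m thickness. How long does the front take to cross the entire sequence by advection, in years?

With flow normal to the layers, continuity requires the same specific discharge q through every layer.
Σ(b_i/K_i) = 13.8/1.19 + 6.05/1.25 + 7.40/1.45e-06 = 5.103e+06 d.
q = Δh / Σ(b_i/K_i) = 8.66 / 5.103e+06 = 1.697e-06 m/day.
In each layer the seepage velocity is v_i = q/n_i, so the layer transit time is t_i = b_i·n_i / q:
  layer 1 (fine sand): t_1 = 13.8 × 0.26 / 1.697e-06 = 2.114e+06 d
  layer 2 (fractured sandstone): t_2 = 6.05 × 0.18 / 1.697e-06 = 6.418e+05 d
  layer 3 (clay): t_3 = 7.40 × 0.01 / 1.697e-06 = 43609 d
Total t = Σ t_i = 2.800e+06 days = 7666 years.

7670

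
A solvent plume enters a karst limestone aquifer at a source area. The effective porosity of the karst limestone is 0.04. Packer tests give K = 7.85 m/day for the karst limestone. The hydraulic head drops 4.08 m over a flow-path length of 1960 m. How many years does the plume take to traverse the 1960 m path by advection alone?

13.1

Hydraulic gradient i = Δh / L = 4.08 / 1960 = 0.002082.
Darcy flux q = K · i = 7.850 × 0.002082 = 0.01634 m/day.
Seepage velocity v = q / n_e = 0.01634 / 0.04 = 0.4085 m/day.
Travel time t = L / v = 1960 / 0.4085 = 4798 days = 13.14 years.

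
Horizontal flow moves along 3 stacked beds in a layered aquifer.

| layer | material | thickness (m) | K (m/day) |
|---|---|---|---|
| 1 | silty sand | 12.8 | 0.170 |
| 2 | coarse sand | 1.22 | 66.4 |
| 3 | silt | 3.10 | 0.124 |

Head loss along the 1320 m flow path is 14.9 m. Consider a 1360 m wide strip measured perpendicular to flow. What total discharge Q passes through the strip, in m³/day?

Flow is parallel to layering, so each bed carries its own Darcy discharge and the transmissivities add.
Σ(K_i·b_i) = 0.170×12.8 + 66.4×1.22 + 0.124×3.10 = 83.57 m²/day.
Hydraulic gradient i = Δh / L = 14.9 / 1320 = 0.01129.
Q = Σ(K_i·b_i) · W · i = 83.57 × 1360 × 0.01129 = 1283 m³/day.

1280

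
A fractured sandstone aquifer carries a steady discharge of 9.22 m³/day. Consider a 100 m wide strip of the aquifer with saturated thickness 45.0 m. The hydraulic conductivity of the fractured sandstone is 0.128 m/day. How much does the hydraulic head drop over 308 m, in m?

Cross-sectional area A = 100 × 45.0 = 4500 m².
From Q = K·A·i, i = Q / (K·A) = 9.22 / (0.1280 × 4500) = 0.01601.
Head loss Δh = i · L = 0.01601 × 308 = 4.930 m.

4.93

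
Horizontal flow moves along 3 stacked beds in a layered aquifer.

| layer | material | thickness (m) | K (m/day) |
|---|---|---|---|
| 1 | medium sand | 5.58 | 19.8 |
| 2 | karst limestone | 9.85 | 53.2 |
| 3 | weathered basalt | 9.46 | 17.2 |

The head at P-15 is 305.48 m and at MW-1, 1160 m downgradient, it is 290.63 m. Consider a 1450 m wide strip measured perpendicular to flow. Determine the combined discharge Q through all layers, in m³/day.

14800

Flow is parallel to layering, so each bed carries its own Darcy discharge and the transmissivities add.
Σ(K_i·b_i) = 19.8×5.58 + 53.2×9.85 + 17.2×9.46 = 797.2 m²/day.
Hydraulic gradient i = (305.48 − 290.63) / 1160 = 14.85 / 1160 = 0.01280.
Q = Σ(K_i·b_i) · W · i = 797.2 × 1450 × 0.01280 = 14798 m³/day.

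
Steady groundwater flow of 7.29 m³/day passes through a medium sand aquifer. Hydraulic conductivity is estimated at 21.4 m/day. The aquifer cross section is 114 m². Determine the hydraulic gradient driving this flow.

From Q = K·A·i, i = Q / (K·A) = 7.29 / (21.40 × 114.0) = 0.002988.

0.00299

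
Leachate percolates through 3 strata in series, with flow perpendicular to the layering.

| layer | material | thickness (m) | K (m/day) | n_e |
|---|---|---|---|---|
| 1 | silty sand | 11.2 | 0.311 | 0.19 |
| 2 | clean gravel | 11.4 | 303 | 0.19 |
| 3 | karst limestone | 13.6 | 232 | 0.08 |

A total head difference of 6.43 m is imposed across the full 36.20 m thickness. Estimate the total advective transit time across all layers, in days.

30.2

With flow normal to the layers, continuity requires the same specific discharge q through every layer.
Σ(b_i/K_i) = 11.2/0.311 + 11.4/303 + 13.6/232 = 36.11 d.
q = Δh / Σ(b_i/K_i) = 6.43 / 36.11 = 0.1781 m/day.
In each layer the seepage velocity is v_i = q/n_i, so the layer transit time is t_i = b_i·n_i / q:
  layer 1 (silty sand): t_1 = 11.2 × 0.19 / 0.1781 = 11.95 d
  layer 2 (clean gravel): t_2 = 11.4 × 0.19 / 0.1781 = 12.16 d
  layer 3 (karst limestone): t_3 = 13.6 × 0.08 / 0.1781 = 6.110 d
Total t = Σ t_i = 30.22 days.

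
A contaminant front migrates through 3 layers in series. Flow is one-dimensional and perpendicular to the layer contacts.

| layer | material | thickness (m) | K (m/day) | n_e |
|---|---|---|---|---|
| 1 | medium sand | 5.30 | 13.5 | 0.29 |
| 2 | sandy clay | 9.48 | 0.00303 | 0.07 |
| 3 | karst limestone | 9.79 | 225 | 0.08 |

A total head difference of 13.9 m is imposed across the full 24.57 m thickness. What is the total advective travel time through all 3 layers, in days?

672

With flow normal to the layers, continuity requires the same specific discharge q through every layer.
Σ(b_i/K_i) = 5.30/13.5 + 9.48/0.00303 + 9.79/225 = 3129 d.
q = Δh / Σ(b_i/K_i) = 13.9 / 3129 = 0.004442 m/day.
In each layer the seepage velocity is v_i = q/n_i, so the layer transit time is t_i = b_i·n_i / q:
  layer 1 (medium sand): t_1 = 5.30 × 0.29 / 0.004442 = 346.0 d
  layer 2 (sandy clay): t_2 = 9.48 × 0.07 / 0.004442 = 149.4 d
  layer 3 (karst limestone): t_3 = 9.79 × 0.08 / 0.004442 = 176.3 d
Total t = Σ t_i = 671.7 days.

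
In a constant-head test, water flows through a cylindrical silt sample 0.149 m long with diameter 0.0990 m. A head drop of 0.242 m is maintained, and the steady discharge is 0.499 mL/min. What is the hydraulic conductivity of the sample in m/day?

Cross-sectional area A = π·(d/2)² = π × (0.0990/2)² = 0.007698 m².
Convert discharge: 0.499 mL/min = 8.317e-09 m³/s.
Darcy's law rearranged: K = Q·L / (A·Δh) = 8.317e-09 × 0.149 / (0.007698 × 0.242) = 6.652e-07 m/s = 0.05747 m/day.

0.0575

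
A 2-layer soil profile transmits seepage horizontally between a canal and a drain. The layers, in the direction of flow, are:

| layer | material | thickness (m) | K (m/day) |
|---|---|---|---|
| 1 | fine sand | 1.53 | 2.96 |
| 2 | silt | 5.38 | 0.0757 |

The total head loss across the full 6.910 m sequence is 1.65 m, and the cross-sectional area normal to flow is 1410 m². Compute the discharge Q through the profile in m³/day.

32.5

Flow is perpendicular to layering, so the layers act in series and the equivalent K is the thickness-weighted harmonic mean.
Total thickness L = 1.53 + 5.38 = 6.910 m.
Σ(b_i/K_i) = 1.53/2.96 + 5.38/0.0757 = 71.59 d.
K_eq = L / Σ(b_i/K_i) = 6.910 / 71.59 = 0.09653 m/day.
Q = K_eq · A · (Δh/L) = 0.09653 × 1410 × (1.65/6.910) = 32.50 m³/day.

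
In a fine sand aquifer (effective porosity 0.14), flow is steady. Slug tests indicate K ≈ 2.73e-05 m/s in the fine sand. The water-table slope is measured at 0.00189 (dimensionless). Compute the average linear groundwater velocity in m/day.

0.0318

Convert K: 2.73e-05 m/s × 86400 = 2.359 m/day.
Hydraulic gradient i = 0.00189.
Darcy flux q = K · i = 2.359 × 0.001890 = 0.004458 m/day.
Seepage velocity v = q / n_e = 0.004458 / 0.14 = 0.03184 m/day.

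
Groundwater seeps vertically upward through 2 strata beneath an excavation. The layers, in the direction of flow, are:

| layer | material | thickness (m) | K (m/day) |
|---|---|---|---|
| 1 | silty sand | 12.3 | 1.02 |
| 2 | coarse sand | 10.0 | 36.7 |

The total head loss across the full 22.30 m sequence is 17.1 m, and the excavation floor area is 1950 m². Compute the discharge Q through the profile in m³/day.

2700

Flow is perpendicular to layering, so the layers act in series and the equivalent K is the thickness-weighted harmonic mean.
Total thickness L = 12.3 + 10.0 = 22.30 m.
Σ(b_i/K_i) = 12.3/1.02 + 10.0/36.7 = 12.33 d.
K_eq = L / Σ(b_i/K_i) = 22.30 / 12.33 = 1.808 m/day.
Q = K_eq · A · (Δh/L) = 1.808 × 1950 × (17.1/22.30) = 2704 m³/day.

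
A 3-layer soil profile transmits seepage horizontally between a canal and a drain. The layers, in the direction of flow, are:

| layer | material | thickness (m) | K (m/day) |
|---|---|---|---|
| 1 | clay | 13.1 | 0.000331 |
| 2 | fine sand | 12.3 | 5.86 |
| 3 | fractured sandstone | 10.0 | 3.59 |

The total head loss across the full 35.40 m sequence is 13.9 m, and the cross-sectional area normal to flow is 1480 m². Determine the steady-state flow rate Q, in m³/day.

0.520

Flow is perpendicular to layering, so the layers act in series and the equivalent K is the thickness-weighted harmonic mean.
Total thickness L = 13.1 + 12.3 + 10.0 = 35.40 m.
Σ(b_i/K_i) = 13.1/0.000331 + 12.3/5.86 + 10.0/3.59 = 39582 d.
K_eq = L / Σ(b_i/K_i) = 35.40 / 39582 = 0.0008943 m/day.
Q = K_eq · A · (Δh/L) = 0.0008943 × 1480 × (13.9/35.40) = 0.5197 m³/day.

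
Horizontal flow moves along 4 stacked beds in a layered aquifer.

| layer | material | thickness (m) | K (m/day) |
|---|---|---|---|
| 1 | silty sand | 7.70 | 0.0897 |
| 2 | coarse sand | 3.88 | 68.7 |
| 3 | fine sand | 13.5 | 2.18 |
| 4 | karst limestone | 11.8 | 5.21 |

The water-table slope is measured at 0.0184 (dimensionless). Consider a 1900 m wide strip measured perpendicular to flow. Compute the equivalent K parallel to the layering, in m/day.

Flow is parallel to layering, so each bed carries its own Darcy discharge and the transmissivities add.
Σ(K_i·b_i) = 0.0897×7.70 + 68.7×3.88 + 2.18×13.5 + 5.21×11.8 = 358.2 m²/day.
Total thickness b = 36.88 m, so K_eq = Σ(K_i·b_i)/b = 9.711 m/day.

9.71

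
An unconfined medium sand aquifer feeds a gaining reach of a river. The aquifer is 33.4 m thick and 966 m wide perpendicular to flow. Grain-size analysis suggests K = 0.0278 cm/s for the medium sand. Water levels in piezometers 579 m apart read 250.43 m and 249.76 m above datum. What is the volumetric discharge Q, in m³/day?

Convert K: 0.0278 cm/s × 864 = 24.02 m/day.
Cross-sectional area A = 966 × 33.4 = 32264 m².
Hydraulic gradient i = (250.43 − 249.76) / 579 = 0.67 / 579 = 0.001157.
Darcy's law: Q = K · A · i = 24.02 × 32264 × 0.001157 = 896.8 m³/day.

897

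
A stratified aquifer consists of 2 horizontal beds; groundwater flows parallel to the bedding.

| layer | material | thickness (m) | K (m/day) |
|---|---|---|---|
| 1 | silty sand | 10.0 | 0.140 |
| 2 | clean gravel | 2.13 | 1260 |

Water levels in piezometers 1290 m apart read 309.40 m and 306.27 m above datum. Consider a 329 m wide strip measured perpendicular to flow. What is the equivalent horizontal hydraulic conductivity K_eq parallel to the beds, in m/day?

221

Flow is parallel to layering, so each bed carries its own Darcy discharge and the transmissivities add.
Σ(K_i·b_i) = 0.140×10.0 + 1260×2.13 = 2685 m²/day.
Total thickness b = 12.13 m, so K_eq = Σ(K_i·b_i)/b = 221.4 m/day.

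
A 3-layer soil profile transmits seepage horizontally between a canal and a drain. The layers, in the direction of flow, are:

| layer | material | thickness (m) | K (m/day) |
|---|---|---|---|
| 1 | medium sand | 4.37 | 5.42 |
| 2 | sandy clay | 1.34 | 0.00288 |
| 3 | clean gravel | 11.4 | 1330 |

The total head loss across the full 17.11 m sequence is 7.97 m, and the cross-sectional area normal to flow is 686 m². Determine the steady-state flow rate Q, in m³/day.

Flow is perpendicular to layering, so the layers act in series and the equivalent K is the thickness-weighted harmonic mean.
Total thickness L = 4.37 + 1.34 + 11.4 = 17.11 m.
Σ(b_i/K_i) = 4.37/5.42 + 1.34/0.00288 + 11.4/1330 = 466.1 d.
K_eq = L / Σ(b_i/K_i) = 17.11 / 466.1 = 0.03671 m/day.
Q = K_eq · A · (Δh/L) = 0.03671 × 686 × (7.97/17.11) = 11.73 m³/day.

11.7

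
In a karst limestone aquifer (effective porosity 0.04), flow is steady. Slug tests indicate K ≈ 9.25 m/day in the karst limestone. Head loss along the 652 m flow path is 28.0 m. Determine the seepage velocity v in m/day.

Hydraulic gradient i = Δh / L = 28.0 / 652 = 0.04294.
Darcy flux q = K · i = 9.250 × 0.04294 = 0.3972 m/day.
Seepage velocity v = q / n_e = 0.3972 / 0.04 = 9.931 m/day.

9.93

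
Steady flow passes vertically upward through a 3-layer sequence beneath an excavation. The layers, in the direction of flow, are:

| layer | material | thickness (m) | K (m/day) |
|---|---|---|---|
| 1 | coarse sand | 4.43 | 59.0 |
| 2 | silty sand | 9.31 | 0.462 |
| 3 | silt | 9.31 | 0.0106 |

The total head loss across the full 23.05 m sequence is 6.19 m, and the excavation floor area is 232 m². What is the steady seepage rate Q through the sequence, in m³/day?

1.60

Flow is perpendicular to layering, so the layers act in series and the equivalent K is the thickness-weighted harmonic mean.
Total thickness L = 4.43 + 9.31 + 9.31 = 23.05 m.
Σ(b_i/K_i) = 4.43/59.0 + 9.31/0.462 + 9.31/0.0106 = 898.5 d.
K_eq = L / Σ(b_i/K_i) = 23.05 / 898.5 = 0.02565 m/day.
Q = K_eq · A · (Δh/L) = 0.02565 × 232 × (6.19/23.05) = 1.598 m³/day.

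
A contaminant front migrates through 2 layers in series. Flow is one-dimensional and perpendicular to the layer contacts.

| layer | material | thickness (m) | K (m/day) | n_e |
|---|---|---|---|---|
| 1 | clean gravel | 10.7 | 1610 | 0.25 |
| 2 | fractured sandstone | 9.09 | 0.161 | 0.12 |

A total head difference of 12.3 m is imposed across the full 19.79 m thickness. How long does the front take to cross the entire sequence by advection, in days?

17.3

With flow normal to the layers, continuity requires the same specific discharge q through every layer.
Σ(b_i/K_i) = 10.7/1610 + 9.09/0.161 = 56.47 d.
q = Δh / Σ(b_i/K_i) = 12.3 / 56.47 = 0.2178 m/day.
In each layer the seepage velocity is v_i = q/n_i, so the layer transit time is t_i = b_i·n_i / q:
  layer 1 (clean gravel): t_1 = 10.7 × 0.25 / 0.2178 = 12.28 d
  layer 2 (fractured sandstone): t_2 = 9.09 × 0.12 / 0.2178 = 5.008 d
Total t = Σ t_i = 17.29 days.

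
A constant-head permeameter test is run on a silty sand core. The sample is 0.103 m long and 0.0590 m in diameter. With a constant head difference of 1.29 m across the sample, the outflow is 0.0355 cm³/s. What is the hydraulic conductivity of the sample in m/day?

0.0896

Cross-sectional area A = π·(d/2)² = π × (0.0590/2)² = 0.002734 m².
Convert discharge: 0.0355 cm³/s = 3.550e-08 m³/s.
Darcy's law rearranged: K = Q·L / (A·Δh) = 3.550e-08 × 0.103 / (0.002734 × 1.29) = 1.037e-06 m/s = 0.08958 m/day.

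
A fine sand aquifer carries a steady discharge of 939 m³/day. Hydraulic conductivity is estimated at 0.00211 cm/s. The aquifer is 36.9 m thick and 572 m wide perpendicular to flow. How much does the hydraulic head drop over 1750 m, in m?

Convert K: 0.00211 cm/s × 864 = 1.823 m/day.
Cross-sectional area A = 572 × 36.9 = 21107 m².
From Q = K·A·i, i = Q / (K·A) = 939 / (1.823 × 21107) = 0.02440.
Head loss Δh = i · L = 0.02440 × 1750 = 42.71 m.

42.7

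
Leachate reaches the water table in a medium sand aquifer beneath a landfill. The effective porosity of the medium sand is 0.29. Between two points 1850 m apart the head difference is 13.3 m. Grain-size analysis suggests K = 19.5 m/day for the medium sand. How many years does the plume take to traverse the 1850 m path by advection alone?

Hydraulic gradient i = Δh / L = 13.3 / 1850 = 0.007189.
Darcy flux q = K · i = 19.50 × 0.007189 = 0.1402 m/day.
Seepage velocity v = q / n_e = 0.1402 / 0.29 = 0.4834 m/day.
Travel time t = L / v = 1850 / 0.4834 = 3827 days = 10.48 years.

10.5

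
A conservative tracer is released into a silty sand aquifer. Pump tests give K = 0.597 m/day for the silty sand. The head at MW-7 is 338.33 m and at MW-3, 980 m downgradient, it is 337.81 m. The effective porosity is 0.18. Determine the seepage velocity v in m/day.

0.00176

Hydraulic gradient i = (338.33 − 337.81) / 980 = 0.52 / 980 = 0.0005306.
Darcy flux q = K · i = 0.5970 × 0.0005306 = 0.0003168 m/day.
Seepage velocity v = q / n_e = 0.0003168 / 0.18 = 0.001760 m/day.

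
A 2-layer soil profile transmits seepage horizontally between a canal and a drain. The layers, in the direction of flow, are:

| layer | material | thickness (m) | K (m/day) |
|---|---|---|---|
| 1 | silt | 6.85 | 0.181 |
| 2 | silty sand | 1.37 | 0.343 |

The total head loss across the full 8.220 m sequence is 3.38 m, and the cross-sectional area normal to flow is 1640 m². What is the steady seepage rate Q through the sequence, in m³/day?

132

Flow is perpendicular to layering, so the layers act in series and the equivalent K is the thickness-weighted harmonic mean.
Total thickness L = 6.85 + 1.37 = 8.220 m.
Σ(b_i/K_i) = 6.85/0.181 + 1.37/0.343 = 41.84 d.
K_eq = L / Σ(b_i/K_i) = 8.220 / 41.84 = 0.1965 m/day.
Q = K_eq · A · (Δh/L) = 0.1965 × 1640 × (3.38/8.220) = 132.5 m³/day.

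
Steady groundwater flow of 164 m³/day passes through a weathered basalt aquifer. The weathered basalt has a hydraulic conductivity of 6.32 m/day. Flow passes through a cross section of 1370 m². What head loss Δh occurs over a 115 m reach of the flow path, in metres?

From Q = K·A·i, i = Q / (K·A) = 164 / (6.320 × 1370) = 0.01894.
Head loss Δh = i · L = 0.01894 × 115 = 2.178 m.

2.18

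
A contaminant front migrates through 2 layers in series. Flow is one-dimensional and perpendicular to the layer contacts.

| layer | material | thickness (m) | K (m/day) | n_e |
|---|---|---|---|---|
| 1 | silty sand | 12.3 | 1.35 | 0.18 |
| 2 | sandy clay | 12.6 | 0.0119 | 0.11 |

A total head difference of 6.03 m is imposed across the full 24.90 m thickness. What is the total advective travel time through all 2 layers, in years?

1.75

With flow normal to the layers, continuity requires the same specific discharge q through every layer.
Σ(b_i/K_i) = 12.3/1.35 + 12.6/0.0119 = 1068 d.
q = Δh / Σ(b_i/K_i) = 6.03 / 1068 = 0.005646 m/day.
In each layer the seepage velocity is v_i = q/n_i, so the layer transit time is t_i = b_i·n_i / q:
  layer 1 (silty sand): t_1 = 12.3 × 0.18 / 0.005646 = 392.1 d
  layer 2 (sandy clay): t_2 = 12.6 × 0.11 / 0.005646 = 245.5 d
Total t = Σ t_i = 637.6 days = 1.746 years.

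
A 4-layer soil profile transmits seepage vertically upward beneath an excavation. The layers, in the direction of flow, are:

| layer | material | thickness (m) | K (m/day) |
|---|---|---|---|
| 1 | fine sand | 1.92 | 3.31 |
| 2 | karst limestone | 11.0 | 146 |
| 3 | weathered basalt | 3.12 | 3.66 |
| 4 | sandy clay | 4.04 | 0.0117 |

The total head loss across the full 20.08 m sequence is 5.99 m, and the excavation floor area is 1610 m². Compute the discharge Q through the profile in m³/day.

Flow is perpendicular to layering, so the layers act in series and the equivalent K is the thickness-weighted harmonic mean.
Total thickness L = 1.92 + 11.0 + 3.12 + 4.04 = 20.08 m.
Σ(b_i/K_i) = 1.92/3.31 + 11.0/146 + 3.12/3.66 + 4.04/0.0117 = 346.8 d.
K_eq = L / Σ(b_i/K_i) = 20.08 / 346.8 = 0.05790 m/day.
Q = K_eq · A · (Δh/L) = 0.05790 × 1610 × (5.99/20.08) = 27.81 m³/day.

27.8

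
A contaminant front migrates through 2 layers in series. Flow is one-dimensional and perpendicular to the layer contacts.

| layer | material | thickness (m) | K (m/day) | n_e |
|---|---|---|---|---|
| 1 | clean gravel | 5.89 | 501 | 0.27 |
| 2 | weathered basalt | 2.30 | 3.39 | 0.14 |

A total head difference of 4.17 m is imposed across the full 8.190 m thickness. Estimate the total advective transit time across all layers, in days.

With flow normal to the layers, continuity requires the same specific discharge q through every layer.
Σ(b_i/K_i) = 5.89/501 + 2.30/3.39 = 0.6902 d.
q = Δh / Σ(b_i/K_i) = 4.17 / 0.6902 = 6.042 m/day.
In each layer the seepage velocity is v_i = q/n_i, so the layer transit time is t_i = b_i·n_i / q:
  layer 1 (clean gravel): t_1 = 5.89 × 0.27 / 6.042 = 0.2632 d
  layer 2 (weathered basalt): t_2 = 2.30 × 0.14 / 6.042 = 0.05330 d
Total t = Σ t_i = 0.3165 days.

0.317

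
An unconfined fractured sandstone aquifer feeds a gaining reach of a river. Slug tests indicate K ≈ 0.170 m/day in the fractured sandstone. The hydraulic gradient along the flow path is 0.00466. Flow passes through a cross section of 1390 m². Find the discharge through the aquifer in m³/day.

1.10

Hydraulic gradient i = 0.00466.
Darcy's law: Q = K · A · i = 0.1700 × 1390 × 0.004660 = 1.101 m³/day.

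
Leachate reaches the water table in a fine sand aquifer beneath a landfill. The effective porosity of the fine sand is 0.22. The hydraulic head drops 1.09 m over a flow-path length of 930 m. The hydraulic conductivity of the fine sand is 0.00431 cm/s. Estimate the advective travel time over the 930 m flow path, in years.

Convert K: 0.00431 cm/s × 864 = 3.724 m/day.
Hydraulic gradient i = Δh / L = 1.09 / 930 = 0.001172.
Darcy flux q = K · i = 3.724 × 0.001172 = 0.004365 m/day.
Seepage velocity v = q / n_e = 0.004365 / 0.22 = 0.01984 m/day.
Travel time t = L / v = 930 / 0.01984 = 46878 days = 128.3 years.

128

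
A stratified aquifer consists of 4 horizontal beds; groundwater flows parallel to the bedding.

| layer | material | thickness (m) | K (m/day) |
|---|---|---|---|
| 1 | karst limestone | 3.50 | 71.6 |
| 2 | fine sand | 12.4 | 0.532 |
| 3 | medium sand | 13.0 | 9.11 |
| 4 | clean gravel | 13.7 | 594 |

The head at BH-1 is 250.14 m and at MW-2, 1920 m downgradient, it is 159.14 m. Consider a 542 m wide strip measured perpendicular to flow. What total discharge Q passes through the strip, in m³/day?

Flow is parallel to layering, so each bed carries its own Darcy discharge and the transmissivities add.
Σ(K_i·b_i) = 71.6×3.50 + 0.532×12.4 + 9.11×13.0 + 594×13.7 = 8513 m²/day.
Hydraulic gradient i = (250.14 − 159.14) / 1920 = 91 / 1920 = 0.04740.
Q = Σ(K_i·b_i) · W · i = 8513 × 542 × 0.04740 = 2.187e+05 m³/day.

219000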